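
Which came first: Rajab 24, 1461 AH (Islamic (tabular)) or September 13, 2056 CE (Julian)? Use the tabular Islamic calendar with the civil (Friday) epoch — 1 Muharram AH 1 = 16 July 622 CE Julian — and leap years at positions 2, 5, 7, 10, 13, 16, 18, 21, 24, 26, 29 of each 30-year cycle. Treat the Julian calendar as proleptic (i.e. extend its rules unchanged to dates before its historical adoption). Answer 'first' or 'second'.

Converting both to JDN: 2466015 vs 2472268; the smaller is the first.

first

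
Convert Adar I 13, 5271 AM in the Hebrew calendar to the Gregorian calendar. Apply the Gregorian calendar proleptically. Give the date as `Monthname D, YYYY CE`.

February 21, 1511 CE

Both dates share Julian Day Number 2272992; in the Gregorian calendar that is 21 February 1511 CE.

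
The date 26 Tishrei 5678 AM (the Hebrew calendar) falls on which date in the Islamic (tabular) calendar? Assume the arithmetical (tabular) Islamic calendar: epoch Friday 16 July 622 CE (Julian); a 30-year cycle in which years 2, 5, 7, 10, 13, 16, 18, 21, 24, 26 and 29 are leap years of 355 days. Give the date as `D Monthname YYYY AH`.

25 Dhu al-Hijjah 1335 AH

The source date corresponds to 12 October 1917 in the Gregorian calendar (JDN 2421514).
That day falls on 25 Dhu al-Hijjah 1335 AH in the tabular Islamic calendar.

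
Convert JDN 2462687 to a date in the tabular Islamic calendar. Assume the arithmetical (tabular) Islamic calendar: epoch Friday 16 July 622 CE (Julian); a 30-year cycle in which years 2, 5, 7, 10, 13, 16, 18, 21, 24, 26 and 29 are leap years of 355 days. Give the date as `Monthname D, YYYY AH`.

Rabi' al-Awwal 3, 1452 AH

The Gregorian equivalent of JDN 2462687 is 4 July 2030.
In the tabular Islamic calendar that day is Rabi' al-Awwal 3, 1452 AH.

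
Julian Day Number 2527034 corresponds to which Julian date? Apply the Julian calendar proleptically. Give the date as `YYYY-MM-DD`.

2206-08-23

JDN 2527034 is 7 September 2206 in the Gregorian calendar.
In the Julian calendar that day is 2206-08-23.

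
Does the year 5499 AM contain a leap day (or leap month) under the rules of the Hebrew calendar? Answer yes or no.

yes

Hebrew year 5499 is year 8 of its 19-year Metonic cycle; leap years are at positions 3, 6, 8, 11, 14, 17, 19, so it is a leap year (13 months).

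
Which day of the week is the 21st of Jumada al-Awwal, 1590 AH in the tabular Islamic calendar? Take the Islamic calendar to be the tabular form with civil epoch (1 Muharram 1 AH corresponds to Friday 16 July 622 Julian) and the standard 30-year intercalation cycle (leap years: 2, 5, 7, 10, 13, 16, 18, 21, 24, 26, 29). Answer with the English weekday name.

Friday

This is JDN 2511667 (10 August 2164 Gregorian).
2511667 ≡ 4 (mod 7); counting from Monday = 0 gives Friday.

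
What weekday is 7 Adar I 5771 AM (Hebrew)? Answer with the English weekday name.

Friday

This is JDN 2455604 (11 February 2011 Gregorian).
JDN 2455604 mod 7 = 4, and JDN 0 was a Monday, so this is a Friday.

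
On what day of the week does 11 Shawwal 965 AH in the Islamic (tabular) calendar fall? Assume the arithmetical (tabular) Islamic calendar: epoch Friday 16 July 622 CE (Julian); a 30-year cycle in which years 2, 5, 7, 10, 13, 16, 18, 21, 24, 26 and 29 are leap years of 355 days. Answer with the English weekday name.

Wednesday

This is JDN 2290325 (6 August 1558 Gregorian).
JDN 2290325 mod 7 = 2, and JDN 0 was a Monday, so this is a Wednesday.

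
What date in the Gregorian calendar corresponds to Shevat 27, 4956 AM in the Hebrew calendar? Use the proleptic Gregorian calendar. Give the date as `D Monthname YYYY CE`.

5 February 1196 CE

Both dates share Julian Day Number 2157925; in the Gregorian calendar that is 5 February 1196 CE.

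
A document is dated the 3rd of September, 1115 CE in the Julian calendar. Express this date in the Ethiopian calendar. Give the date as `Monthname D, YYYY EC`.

Meskerem 5, 1108 EC

The source date corresponds to 10 September 1115 in the proleptic Gregorian calendar (JDN 2128557).
That day falls on 5 Meskerem 1108 EC in the Ethiopian calendar.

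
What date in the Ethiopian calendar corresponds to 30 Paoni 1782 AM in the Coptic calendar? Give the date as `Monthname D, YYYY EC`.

Sene 30, 2058 EC

Julian Day Number of the source date = 2475839.
Converting JDN 2475839 to the Ethiopian calendar gives 30 Sene 2058 EC.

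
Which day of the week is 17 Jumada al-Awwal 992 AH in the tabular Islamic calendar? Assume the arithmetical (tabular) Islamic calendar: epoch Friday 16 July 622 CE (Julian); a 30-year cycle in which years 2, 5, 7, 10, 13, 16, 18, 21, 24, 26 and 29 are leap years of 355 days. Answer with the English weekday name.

Sunday

Equivalently 27 May 1584 Gregorian, JDN 2299751.
2299751 ≡ 6 (mod 7); counting from Monday = 0 gives Sunday.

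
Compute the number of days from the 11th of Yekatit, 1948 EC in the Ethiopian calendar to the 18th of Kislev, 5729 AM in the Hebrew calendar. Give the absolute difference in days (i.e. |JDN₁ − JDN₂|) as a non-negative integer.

First date → JDN 2435523; second date → JDN 2440200.
The interval is |2435523 − 2440200| = 4677 days.

4677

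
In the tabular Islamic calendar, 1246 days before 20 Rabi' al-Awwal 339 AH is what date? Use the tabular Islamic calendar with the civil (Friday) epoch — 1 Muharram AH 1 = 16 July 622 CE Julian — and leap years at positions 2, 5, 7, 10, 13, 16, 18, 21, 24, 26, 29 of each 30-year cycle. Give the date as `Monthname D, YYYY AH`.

Ramadan 15, 335 AH

The starting date is JDN 2068294; 2068294 − 1246 = 2067048.
JDN 2067048 corresponds to Ramadan 15, 335 AH.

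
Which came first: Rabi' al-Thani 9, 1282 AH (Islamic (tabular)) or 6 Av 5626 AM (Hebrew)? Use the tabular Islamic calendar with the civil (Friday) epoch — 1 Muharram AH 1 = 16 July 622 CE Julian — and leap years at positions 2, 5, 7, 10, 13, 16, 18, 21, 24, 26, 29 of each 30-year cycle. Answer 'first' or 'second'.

first

The two dates have Julian Day Numbers 2402481 and 2402801 respectively.
Since 2402481 < 2402801, the first date comes first.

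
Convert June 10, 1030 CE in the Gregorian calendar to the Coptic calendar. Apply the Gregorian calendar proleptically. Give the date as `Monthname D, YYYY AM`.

Paoni 10, 746 AM

Julian Day Number of the source date = 2097420.
Converting JDN 2097420 to the Coptic calendar gives 10 Paoni 746 AM.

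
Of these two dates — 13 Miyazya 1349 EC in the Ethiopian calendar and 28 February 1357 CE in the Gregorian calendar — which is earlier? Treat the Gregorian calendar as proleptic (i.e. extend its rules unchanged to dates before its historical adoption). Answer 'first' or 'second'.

First date → JDN 2216800; second date → JDN 2216753.
JDN 2216753 < JDN 2216800, so the second date is earlier.

second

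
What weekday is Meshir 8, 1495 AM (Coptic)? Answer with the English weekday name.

Saturday

Equivalently 13 February 1779 Gregorian, JDN 2370870.
Since JDN mod 7 = 5 (0 = Monday), the day is Saturday.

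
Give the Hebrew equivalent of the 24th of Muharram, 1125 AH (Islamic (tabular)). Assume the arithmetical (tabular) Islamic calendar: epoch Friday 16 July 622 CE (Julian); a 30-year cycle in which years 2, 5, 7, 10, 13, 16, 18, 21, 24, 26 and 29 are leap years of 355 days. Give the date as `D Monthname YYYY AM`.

24 Shevat 5473 AM

Both dates share Julian Day Number 2346771; in the Hebrew calendar that is 24 Shevat 5473 AM.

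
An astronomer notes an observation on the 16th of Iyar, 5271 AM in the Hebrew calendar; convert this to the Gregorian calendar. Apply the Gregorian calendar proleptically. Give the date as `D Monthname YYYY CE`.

Both dates share Julian Day Number 2273084; in the Gregorian calendar that is 24 May 1511 CE.

24 May 1511 CE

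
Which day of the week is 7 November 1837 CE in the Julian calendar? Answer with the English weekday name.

In the Gregorian calendar this is 19 November 1837 (JDN 2392333).
Since JDN mod 7 = 6 (0 = Monday), the day is Sunday.

Sunday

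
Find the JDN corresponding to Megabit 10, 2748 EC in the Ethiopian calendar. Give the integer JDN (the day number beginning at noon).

In the Gregorian calendar the same day is 25 March 2756.
JDN 2400001 is 17 November 1858 CE (Gregorian), MJD 0; the target day is +327751 days from there, so JDN = 2727752.

2727752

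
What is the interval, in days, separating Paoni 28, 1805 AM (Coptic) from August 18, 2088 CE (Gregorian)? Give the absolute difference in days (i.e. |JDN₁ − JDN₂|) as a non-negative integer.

321

JDN of the first date = 2484238.
JDN of the second date = 2483917.
|2483917 − 2484238| = 321.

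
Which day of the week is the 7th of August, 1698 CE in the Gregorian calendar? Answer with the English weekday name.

Thursday

JDN 2341461 mod 7 = 3, and JDN 0 was a Monday, so this is a Thursday.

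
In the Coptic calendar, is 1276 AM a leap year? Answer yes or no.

1276 mod 4 = 0; in the Coptic calendar a year is leap when year mod 4 = 3, so it is a common year.

no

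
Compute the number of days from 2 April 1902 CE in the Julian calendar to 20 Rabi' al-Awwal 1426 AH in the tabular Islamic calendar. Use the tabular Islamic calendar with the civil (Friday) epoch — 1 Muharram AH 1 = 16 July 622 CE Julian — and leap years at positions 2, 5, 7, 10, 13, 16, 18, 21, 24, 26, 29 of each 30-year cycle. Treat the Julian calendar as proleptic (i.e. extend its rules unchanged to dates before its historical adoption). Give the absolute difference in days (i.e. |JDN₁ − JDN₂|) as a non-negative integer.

First date → JDN 2415855; second date → JDN 2453490.
The interval is |2415855 − 2453490| = 37635 days.

37635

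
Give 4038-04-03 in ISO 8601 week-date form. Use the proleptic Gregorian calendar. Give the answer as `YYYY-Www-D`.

4038-W13-6

The weekday is Saturday (ISO weekday 6).
That Saturday belongs to ISO week 13 of ISO year 4038.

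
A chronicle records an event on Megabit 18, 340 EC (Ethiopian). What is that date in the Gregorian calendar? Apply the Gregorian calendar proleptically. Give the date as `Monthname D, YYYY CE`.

Both dates share Julian Day Number 1848238; in the Gregorian calendar that is 15 March 348 CE.

March 15, 348 CE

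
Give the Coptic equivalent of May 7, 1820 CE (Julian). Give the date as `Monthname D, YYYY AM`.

Pashons 12, 1536 AM

Julian Day Number of the source date = 2385940.
Converting JDN 2385940 to the Coptic calendar gives 12 Pashons 1536 AM.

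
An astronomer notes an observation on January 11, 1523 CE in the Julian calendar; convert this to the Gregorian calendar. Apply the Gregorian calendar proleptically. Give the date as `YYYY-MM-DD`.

1523-01-21

The Julian–Gregorian offset here is 10 days (Julian trailing).
11 January 1523 Julian + 10 days → 21 January 1523 Gregorian.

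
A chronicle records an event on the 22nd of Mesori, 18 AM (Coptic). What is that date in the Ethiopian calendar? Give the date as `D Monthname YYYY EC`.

22 Nehase 294 EC

Julian Day Number of the source date = 1831590.
Converting JDN 1831590 to the Ethiopian calendar gives 22 Nehase 294 EC.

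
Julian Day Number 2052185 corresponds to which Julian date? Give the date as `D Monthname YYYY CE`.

The proleptic Gregorian equivalent of JDN 2052185 is 4 August 906.
In the Julian calendar that day is 30 July 906 CE.

30 July 906 CE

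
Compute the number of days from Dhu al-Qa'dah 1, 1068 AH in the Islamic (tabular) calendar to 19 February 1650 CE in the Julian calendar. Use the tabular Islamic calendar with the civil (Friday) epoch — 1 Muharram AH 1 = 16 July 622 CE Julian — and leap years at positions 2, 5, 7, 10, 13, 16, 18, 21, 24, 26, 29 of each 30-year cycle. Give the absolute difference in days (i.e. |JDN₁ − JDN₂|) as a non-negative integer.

3074

JDN of the first date = 2326844.
JDN of the second date = 2323770.
|2323770 − 2326844| = 3074.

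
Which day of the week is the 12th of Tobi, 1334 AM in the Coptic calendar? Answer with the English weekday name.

This is JDN 2312039 (17 January 1618 Gregorian).
2312039 ≡ 2 (mod 7); counting from Monday = 0 gives Wednesday.

Wednesday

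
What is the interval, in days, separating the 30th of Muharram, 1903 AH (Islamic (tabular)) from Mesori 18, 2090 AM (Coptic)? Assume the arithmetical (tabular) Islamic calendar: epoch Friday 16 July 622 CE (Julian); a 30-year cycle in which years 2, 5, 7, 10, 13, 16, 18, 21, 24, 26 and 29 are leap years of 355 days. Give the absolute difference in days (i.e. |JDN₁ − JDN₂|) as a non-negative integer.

First date → JDN 2622474; second date → JDN 2588384.
The interval is |2622474 − 2588384| = 34090 days.

34090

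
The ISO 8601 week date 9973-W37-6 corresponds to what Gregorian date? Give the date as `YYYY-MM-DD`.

9973-09-15

ISO week 1 of 9973 is the week containing the first Thursday of 9973.
Week 37, day 6 (Saturday) lands on 9973-09-15.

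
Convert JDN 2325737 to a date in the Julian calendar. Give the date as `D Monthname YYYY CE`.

10 July 1655 CE

The Gregorian equivalent of JDN 2325737 is 20 July 1655.
In the Julian calendar that day is 10 July 1655 CE.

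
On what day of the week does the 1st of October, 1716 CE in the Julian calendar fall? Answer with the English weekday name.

Monday

Equivalently 12 October 1716 Gregorian, JDN 2348101.
2348101 ≡ 0 (mod 7); counting from Monday = 0 gives Monday.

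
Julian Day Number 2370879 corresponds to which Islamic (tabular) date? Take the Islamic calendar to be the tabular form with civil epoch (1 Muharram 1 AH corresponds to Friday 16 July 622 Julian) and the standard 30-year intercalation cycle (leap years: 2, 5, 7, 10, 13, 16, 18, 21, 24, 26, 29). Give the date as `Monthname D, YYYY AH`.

Safar 5, 1193 AH

JDN 2370879 is 22 February 1779 in the Gregorian calendar.
In the tabular Islamic calendar that day is Safar 5, 1193 AH.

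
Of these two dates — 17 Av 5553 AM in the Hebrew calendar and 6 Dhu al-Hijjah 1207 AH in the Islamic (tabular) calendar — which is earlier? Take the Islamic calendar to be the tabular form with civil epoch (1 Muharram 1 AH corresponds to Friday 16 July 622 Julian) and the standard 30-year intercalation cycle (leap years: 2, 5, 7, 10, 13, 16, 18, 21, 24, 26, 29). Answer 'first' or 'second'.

second

The two dates have Julian Day Numbers 2376147 and 2376136 respectively.
Since 2376136 < 2376147, the second date comes first.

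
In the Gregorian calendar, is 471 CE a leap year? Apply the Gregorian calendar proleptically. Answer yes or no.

no

471 is not divisible by 4, so it is a common year.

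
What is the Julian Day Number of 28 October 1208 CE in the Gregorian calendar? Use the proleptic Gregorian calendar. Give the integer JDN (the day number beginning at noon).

JDN 2400001 is 17 November 1858 CE (Gregorian), MJD 0; the target day is −237427 days from there, so JDN = 2162574.

2162574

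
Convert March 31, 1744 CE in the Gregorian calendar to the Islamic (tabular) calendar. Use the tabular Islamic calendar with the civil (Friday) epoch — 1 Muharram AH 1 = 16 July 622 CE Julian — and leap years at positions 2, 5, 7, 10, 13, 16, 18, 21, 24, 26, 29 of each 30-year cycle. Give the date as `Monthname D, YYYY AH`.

Safar 16, 1157 AH

Julian Day Number of the source date = 2358133.
Converting JDN 2358133 to the tabular Islamic calendar gives 16 Safar 1157 AH.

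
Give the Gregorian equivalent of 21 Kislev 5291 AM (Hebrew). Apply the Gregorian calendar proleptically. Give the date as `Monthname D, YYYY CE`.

December 21, 1530 CE

Both dates share Julian Day Number 2280235; in the Gregorian calendar that is 21 December 1530 CE.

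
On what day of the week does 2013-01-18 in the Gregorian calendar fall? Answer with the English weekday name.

JDN 2456311 mod 7 = 4, and JDN 0 was a Monday, so this is a Friday.

Friday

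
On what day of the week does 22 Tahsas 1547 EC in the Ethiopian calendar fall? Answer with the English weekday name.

Equivalently 28 December 1554 Gregorian, JDN 2289008.
JDN 2289008 mod 7 = 1, and JDN 0 was a Monday, so this is a Tuesday.

Tuesday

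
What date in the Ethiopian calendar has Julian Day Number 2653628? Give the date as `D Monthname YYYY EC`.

JDN 2653628 is 14 April 2553 in the Gregorian calendar.
In the Ethiopian calendar that day is 2 Miyazya 2545 EC.

2 Miyazya 2545 EC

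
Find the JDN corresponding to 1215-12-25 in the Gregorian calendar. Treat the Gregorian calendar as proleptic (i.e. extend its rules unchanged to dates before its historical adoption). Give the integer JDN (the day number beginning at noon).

2165188

JDN 2299161 is 15 October 1582 CE (Gregorian); the target day is −133973 days from there, so JDN = 2165188.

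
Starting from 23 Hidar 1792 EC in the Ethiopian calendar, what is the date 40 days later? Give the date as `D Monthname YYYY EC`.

The starting date is JDN 2378466; 2378466 + 40 = 2378506.
JDN 2378506 corresponds to 3 Tir 1792 EC.

3 Tir 1792 EC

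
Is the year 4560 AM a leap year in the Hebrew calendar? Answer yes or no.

Hebrew year 4560 is year 19 of its 19-year Metonic cycle; leap years are at positions 3, 6, 8, 11, 14, 17, 19, so it is a leap year (13 months).

yes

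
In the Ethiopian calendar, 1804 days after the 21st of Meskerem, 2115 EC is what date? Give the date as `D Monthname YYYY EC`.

4 Pagume 2119 EC

Counting 1804 days forward from JDN 2496379 reaches JDN 2498183, which is 4 Pagume 2119 EC.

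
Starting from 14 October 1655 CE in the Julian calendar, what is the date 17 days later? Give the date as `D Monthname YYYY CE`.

The starting date is JDN 2325833; 2325833 + 17 = 2325850.
JDN 2325850 corresponds to 31 October 1655 CE.

31 October 1655 CE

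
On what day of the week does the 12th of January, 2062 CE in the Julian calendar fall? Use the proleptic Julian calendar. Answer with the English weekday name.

This is JDN 2474215 (25 January 2062 Gregorian).
2474215 ≡ 2 (mod 7); counting from Monday = 0 gives Wednesday.

Wednesday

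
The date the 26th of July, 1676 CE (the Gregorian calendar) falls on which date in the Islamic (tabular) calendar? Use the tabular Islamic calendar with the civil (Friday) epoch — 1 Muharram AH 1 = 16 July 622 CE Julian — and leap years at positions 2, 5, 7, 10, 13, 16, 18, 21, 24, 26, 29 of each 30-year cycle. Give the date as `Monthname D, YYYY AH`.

Both dates share Julian Day Number 2333414; in the tabular Islamic calendar that is 15 Jumada al-Awwal 1087 AH.

Jumada al-Awwal 15, 1087 AH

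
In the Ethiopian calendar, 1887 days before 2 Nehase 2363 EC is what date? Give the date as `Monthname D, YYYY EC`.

The starting date is JDN 2587272; 2587272 − 1887 = 2585385.
JDN 2585385 corresponds to Sene 1, 2358 EC.

Sene 1, 2358 EC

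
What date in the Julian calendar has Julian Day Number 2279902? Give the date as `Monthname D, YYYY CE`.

The proleptic Gregorian equivalent of JDN 2279902 is 22 January 1530.
In the Julian calendar that day is January 12, 1530 CE.

January 12, 1530 CE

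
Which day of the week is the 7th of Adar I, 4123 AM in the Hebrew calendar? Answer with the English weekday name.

Friday

In the proleptic Gregorian calendar this is 8 February 363 (JDN 1853681).
1853681 ≡ 4 (mod 7); counting from Monday = 0 gives Friday.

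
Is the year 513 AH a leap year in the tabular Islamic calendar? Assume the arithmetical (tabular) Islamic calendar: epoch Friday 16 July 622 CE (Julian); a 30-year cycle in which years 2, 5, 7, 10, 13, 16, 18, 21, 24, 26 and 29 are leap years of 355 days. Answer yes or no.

Year 513 AH is year 3 of its 30-year cycle; leap positions are 2, 5, 7, 10, 13, 16, 18, 21, 24, 26, 29, so it is a common year (354 days).

no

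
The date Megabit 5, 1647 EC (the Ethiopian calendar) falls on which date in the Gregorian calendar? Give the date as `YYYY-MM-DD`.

Both dates share Julian Day Number 2325606; in the Gregorian calendar that is 11 March 1655 CE.

1655-03-11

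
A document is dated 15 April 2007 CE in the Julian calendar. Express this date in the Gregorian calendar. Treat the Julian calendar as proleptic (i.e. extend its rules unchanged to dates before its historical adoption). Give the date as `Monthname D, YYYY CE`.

At this point the Julian calendar is 13 days behind the Gregorian.
15 April 2007 Julian + 13 days → 28 April 2007 Gregorian.

April 28, 2007 CE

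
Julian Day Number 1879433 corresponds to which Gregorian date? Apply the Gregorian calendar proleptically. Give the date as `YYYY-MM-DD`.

0433-08-11

JDN 2451545 is 1 Jan 2000; 1879433 is −572112 days from there.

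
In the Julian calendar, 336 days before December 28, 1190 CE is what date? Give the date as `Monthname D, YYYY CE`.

January 26, 1190 CE

The starting date is JDN 2156067; 2156067 − 336 = 2155731.
JDN 2155731 corresponds to January 26, 1190 CE.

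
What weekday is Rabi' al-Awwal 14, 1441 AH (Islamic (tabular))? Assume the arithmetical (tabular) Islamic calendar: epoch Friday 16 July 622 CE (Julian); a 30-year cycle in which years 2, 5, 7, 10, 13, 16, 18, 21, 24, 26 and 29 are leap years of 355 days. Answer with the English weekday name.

Tuesday

This is JDN 2458800 (12 November 2019 Gregorian).
JDN 2458800 mod 7 = 1, and JDN 0 was a Monday, so this is a Tuesday.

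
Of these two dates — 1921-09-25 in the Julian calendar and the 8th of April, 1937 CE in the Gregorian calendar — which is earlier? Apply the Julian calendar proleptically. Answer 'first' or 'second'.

first

First date → JDN 2422971; second date → JDN 2428632.
JDN 2422971 < JDN 2428632, so the first date is earlier.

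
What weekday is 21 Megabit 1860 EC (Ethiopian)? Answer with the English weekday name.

In the Gregorian calendar this is 29 March 1868 (JDN 2403421).
JDN 2403421 mod 7 = 6, and JDN 0 was a Monday, so this is a Sunday.

Sunday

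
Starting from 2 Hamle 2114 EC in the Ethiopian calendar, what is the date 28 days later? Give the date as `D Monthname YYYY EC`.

Counting 28 days forward from JDN 2496295 reaches JDN 2496323, which is 30 Hamle 2114 EC.

30 Hamle 2114 EC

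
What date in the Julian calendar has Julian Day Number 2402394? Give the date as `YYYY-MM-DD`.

1865-05-25

JDN 2402394 is 6 June 1865 in the Gregorian calendar.
In the Julian calendar that day is 1865-05-25.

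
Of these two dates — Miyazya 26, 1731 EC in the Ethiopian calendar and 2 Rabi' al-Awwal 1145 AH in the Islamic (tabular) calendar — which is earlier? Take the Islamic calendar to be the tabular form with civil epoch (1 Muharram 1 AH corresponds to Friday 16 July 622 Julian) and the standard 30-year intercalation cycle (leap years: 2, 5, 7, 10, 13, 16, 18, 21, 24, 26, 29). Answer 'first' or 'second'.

second

The two dates have Julian Day Numbers 2356338 and 2353895 respectively.
Since 2353895 < 2356338, the second date comes first.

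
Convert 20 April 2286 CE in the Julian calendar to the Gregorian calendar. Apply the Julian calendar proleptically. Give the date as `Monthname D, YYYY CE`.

The Julian–Gregorian offset here is 15 days (Julian trailing).
20 April 2286 Julian + 15 days → 5 May 2286 Gregorian.

May 5, 2286 CE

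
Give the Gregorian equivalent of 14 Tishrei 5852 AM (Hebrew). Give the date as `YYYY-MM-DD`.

Julian Day Number of the source date = 2485051.
Converting JDN 2485051 to the Gregorian calendar gives 26 September 2091 CE.

2091-09-26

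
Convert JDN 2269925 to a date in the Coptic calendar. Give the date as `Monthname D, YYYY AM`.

Thout 22, 1219 AM

JDN 2269925 is 29 September 1502 in the proleptic Gregorian calendar.
In the Coptic calendar that day is Thout 22, 1219 AM.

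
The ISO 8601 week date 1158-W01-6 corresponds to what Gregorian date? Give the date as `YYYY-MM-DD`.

ISO week 1 of 1158 is the week containing the first Thursday of 1158.
Week 1, day 6 (Saturday) lands on 1158-01-04.

1158-01-04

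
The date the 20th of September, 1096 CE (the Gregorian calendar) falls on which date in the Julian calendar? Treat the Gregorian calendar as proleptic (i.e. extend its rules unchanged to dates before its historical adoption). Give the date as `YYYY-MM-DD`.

1096-09-14

The Julian–Gregorian offset here is 6 days (Julian trailing).
20 September 1096 Gregorian − 6 days → 14 September 1096 Julian.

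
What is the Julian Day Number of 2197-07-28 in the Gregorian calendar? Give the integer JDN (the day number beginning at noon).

2523707

JDN 2299161 is 15 October 1582 CE (Gregorian); the target day is +224546 days from there, so JDN = 2523707.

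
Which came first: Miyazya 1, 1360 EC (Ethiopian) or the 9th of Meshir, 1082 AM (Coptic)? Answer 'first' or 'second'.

second

First date → JDN 2220806; second date → JDN 2220023.
JDN 2220023 < JDN 2220806, so the second date is earlier.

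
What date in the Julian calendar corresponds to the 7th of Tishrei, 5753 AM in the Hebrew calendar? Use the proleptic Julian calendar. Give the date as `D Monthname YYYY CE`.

The source date corresponds to 4 October 1992 in the Gregorian calendar (JDN 2448900).
That day falls on 21 September 1992 CE in the Julian calendar.

21 September 1992 CE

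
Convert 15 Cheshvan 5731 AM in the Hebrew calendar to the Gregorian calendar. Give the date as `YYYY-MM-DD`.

Julian Day Number of the source date = 2440905.
Converting JDN 2440905 to the Gregorian calendar gives 14 November 1970 CE.

1970-11-14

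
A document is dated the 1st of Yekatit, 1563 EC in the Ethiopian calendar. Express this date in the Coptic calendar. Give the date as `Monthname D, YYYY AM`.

Both dates share Julian Day Number 2294891; in the Coptic calendar that is 1 Meshir 1287 AM.

Meshir 1, 1287 AM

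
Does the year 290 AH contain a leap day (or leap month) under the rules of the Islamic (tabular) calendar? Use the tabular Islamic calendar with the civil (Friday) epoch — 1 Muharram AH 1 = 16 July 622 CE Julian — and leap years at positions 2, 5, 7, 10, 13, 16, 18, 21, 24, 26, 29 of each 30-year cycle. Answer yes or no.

no

Year 290 AH is year 20 of its 30-year cycle; leap positions are 2, 5, 7, 10, 13, 16, 18, 21, 24, 26, 29, so it is a common year (354 days).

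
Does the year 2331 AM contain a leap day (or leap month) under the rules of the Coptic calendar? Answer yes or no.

yes

2331 mod 4 = 3; in the Coptic calendar a year is leap when year mod 4 = 3, so it is a leap year.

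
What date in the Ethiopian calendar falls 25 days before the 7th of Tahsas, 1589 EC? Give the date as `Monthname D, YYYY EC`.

Hidar 12, 1589 EC

The starting date is JDN 2304334; 2304334 − 25 = 2304309.
JDN 2304309 corresponds to Hidar 12, 1589 EC.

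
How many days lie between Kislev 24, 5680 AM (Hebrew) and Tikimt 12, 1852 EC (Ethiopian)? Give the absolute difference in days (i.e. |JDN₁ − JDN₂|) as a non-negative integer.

21969

First date → JDN 2422309; second date → JDN 2400340.
The interval is |2422309 − 2400340| = 21969 days.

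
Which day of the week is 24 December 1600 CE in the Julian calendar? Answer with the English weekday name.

Wednesday

Equivalently 3 January 1601 Gregorian, JDN 2305816.
JDN 2305816 mod 7 = 2, and JDN 0 was a Monday, so this is a Wednesday.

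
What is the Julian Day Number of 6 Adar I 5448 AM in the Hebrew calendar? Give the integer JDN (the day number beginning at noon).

2337627

Equivalently 7 February 1688 (Gregorian).
JDN 2451545 is 1 January 2000 CE (Gregorian); the target day is −113918 days from there, so JDN = 2337627.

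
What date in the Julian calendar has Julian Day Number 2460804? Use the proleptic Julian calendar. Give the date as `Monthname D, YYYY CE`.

JDN 2460804 is 8 May 2025 in the Gregorian calendar.
In the Julian calendar that day is April 25, 2025 CE.

April 25, 2025 CE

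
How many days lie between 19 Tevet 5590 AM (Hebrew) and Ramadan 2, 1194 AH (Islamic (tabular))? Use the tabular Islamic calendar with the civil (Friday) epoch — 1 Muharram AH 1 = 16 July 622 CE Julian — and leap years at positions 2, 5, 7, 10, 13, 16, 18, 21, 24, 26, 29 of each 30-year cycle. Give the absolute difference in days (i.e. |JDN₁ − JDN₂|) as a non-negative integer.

First date → JDN 2389467; second date → JDN 2371436.
The interval is |2389467 − 2371436| = 18031 days.

18031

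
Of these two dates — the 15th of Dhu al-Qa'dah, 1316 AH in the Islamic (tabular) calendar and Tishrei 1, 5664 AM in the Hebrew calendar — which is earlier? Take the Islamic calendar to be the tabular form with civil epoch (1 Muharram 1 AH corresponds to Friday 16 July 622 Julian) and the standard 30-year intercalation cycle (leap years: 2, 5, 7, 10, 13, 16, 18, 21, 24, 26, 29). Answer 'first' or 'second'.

First date → JDN 2414741; second date → JDN 2416380.
JDN 2414741 < JDN 2416380, so the first date is earlier.

first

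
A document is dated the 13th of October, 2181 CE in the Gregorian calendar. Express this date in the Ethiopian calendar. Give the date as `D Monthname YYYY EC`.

Julian Day Number of the source date = 2517940.
Converting JDN 2517940 to the Ethiopian calendar gives 2 Tikimt 2174 EC.

2 Tikimt 2174 EC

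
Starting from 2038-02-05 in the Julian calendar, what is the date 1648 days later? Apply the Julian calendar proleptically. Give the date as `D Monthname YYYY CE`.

11 August 2042 CE

JDN of 2038-02-05 = 2465473.
2465473 + 1648 = 2467121.
JDN 2467121 in the Julian calendar is 11 August 2042 CE.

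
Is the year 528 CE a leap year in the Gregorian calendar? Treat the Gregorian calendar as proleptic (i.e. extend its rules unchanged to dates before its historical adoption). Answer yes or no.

528 is divisible by 4 and not by 100, so it is a leap year.

yes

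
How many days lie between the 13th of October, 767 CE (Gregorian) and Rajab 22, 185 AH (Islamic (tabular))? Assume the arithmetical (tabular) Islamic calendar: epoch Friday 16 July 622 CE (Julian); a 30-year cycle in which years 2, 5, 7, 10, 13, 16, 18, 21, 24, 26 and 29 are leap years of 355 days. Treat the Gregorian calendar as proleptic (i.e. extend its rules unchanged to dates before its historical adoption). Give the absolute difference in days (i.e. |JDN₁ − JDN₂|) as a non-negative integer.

12355

First date → JDN 2001486; second date → JDN 2013841.
The interval is |2001486 − 2013841| = 12355 days.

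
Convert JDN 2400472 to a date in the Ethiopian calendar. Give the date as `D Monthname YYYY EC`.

24 Yekatit 1852 EC

JDN 2400472 is 2 March 1860 in the Gregorian calendar.
In the Ethiopian calendar that day is 24 Yekatit 1852 EC.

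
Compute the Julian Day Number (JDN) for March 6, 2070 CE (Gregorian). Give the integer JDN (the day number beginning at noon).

2477177

JDN 2299161 is 15 October 1582 CE (Gregorian); the target day is +178016 days from there, so JDN = 2477177.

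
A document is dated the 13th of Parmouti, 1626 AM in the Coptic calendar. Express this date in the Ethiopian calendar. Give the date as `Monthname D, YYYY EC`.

Miyazya 13, 1902 EC

The source date corresponds to 21 April 1910 in the Gregorian calendar (JDN 2418783).
That day falls on 13 Miyazya 1902 EC in the Ethiopian calendar.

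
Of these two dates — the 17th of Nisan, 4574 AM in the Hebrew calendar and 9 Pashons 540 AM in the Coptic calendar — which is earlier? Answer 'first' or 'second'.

The two dates have Julian Day Numbers 2018471 and 2022148 respectively.
Since 2018471 < 2022148, the first date comes first.

first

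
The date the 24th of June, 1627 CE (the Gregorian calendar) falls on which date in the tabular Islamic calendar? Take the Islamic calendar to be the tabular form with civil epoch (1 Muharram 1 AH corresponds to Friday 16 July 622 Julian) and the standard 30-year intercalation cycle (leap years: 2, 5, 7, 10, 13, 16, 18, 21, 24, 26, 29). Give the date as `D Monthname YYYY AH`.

10 Shawwal 1036 AH

Julian Day Number of the source date = 2315484.
Converting JDN 2315484 to the tabular Islamic calendar gives 10 Shawwal 1036 AH.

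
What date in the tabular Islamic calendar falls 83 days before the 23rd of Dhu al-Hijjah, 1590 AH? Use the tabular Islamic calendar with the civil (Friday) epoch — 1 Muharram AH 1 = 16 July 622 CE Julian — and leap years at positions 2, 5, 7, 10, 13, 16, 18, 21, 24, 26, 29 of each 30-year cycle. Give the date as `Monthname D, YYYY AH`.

Counting 83 days back from JDN 2511876 reaches JDN 2511793, which is Ramadan 29, 1590 AH.

Ramadan 29, 1590 AH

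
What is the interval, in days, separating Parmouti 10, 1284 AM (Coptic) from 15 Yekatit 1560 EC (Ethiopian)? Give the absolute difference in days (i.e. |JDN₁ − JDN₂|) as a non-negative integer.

JDN of the first date = 2293865.
JDN of the second date = 2293810.
|2293810 − 2293865| = 55.

55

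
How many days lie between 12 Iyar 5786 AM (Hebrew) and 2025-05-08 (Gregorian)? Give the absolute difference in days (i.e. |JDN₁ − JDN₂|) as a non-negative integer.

First date → JDN 2461160; second date → JDN 2460804.
The interval is |2461160 − 2460804| = 356 days.

356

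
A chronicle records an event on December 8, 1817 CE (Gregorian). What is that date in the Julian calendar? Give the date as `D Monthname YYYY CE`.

At this point the Julian calendar is 12 days behind the Gregorian.
8 December 1817 Gregorian − 12 days → 26 November 1817 Julian.

26 November 1817 CE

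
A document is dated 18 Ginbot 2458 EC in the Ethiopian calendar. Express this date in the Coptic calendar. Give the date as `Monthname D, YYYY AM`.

Pashons 18, 2182 AM

The source date corresponds to 29 May 2466 in the Gregorian calendar (JDN 2621897).
That day falls on 18 Pashons 2182 AM in the Coptic calendar.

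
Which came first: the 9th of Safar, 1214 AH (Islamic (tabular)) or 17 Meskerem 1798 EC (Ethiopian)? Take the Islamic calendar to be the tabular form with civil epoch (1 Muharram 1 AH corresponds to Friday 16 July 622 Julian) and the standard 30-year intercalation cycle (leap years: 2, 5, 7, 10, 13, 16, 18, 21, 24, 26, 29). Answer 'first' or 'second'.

first

First date → JDN 2378325; second date → JDN 2380591.
JDN 2378325 < JDN 2380591, so the first date is earlier.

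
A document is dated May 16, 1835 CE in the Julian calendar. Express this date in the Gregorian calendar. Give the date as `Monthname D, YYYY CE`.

At this point the Julian calendar is 12 days behind the Gregorian.
16 May 1835 Julian + 12 days → 28 May 1835 Gregorian.

May 28, 1835 CE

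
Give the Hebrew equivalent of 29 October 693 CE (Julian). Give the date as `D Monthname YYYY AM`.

24 Cheshvan 4454 AM

Julian Day Number of the source date = 1974478.
Converting JDN 1974478 to the Hebrew calendar gives 24 Cheshvan 4454 AM.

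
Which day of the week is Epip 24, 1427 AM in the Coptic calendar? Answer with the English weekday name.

Wednesday

This is JDN 2346199 (29 July 1711 Gregorian).
JDN 2346199 mod 7 = 2, and JDN 0 was a Monday, so this is a Wednesday.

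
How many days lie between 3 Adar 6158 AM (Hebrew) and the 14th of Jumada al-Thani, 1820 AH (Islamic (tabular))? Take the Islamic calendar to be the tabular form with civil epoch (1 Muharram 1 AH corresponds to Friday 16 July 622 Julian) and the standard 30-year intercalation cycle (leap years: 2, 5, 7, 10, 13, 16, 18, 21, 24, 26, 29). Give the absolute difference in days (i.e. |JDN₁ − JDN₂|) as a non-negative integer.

3768

First date → JDN 2596962; second date → JDN 2593194.
The interval is |2596962 − 2593194| = 3768 days.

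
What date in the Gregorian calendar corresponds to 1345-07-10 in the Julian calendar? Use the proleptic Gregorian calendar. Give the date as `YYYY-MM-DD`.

1345-07-18

The Julian–Gregorian offset here is 8 days (Julian trailing).
10 July 1345 Julian + 8 days → 18 July 1345 Gregorian.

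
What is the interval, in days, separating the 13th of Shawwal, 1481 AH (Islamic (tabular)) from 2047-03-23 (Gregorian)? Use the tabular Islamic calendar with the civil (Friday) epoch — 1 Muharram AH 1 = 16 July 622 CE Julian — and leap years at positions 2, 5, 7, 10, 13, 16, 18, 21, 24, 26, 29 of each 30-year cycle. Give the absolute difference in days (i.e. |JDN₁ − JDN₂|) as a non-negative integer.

4388

JDN of the first date = 2473181.
JDN of the second date = 2468793.
|2468793 − 2473181| = 4388.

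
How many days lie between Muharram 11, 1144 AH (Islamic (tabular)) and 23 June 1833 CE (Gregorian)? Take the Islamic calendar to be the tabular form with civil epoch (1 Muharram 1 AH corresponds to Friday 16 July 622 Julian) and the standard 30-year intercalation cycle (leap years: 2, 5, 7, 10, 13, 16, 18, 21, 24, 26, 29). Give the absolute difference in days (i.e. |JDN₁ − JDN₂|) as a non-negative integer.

37232

First date → JDN 2353491; second date → JDN 2390723.
The interval is |2353491 − 2390723| = 37232 days.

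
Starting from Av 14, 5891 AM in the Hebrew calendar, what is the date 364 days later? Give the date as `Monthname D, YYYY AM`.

Counting 364 days forward from JDN 2499610 reaches JDN 2499974, which is Av 23, 5892 AM.

Av 23, 5892 AM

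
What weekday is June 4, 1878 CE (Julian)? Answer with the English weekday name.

Sunday

This is JDN 2407152 (16 June 1878 Gregorian).
JDN 2407152 mod 7 = 6, and JDN 0 was a Monday, so this is a Sunday.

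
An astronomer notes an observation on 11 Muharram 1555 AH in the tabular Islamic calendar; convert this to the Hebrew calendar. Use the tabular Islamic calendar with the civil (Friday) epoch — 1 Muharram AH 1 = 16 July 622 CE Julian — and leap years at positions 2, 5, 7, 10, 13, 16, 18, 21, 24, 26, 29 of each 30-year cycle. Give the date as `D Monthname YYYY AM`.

Both dates share Julian Day Number 2499136; in the Hebrew calendar that is 12 Nisan 5890 AM.

12 Nisan 5890 AM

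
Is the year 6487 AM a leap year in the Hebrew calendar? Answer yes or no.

Hebrew year 6487 is year 8 of its 19-year Metonic cycle; leap years are at positions 3, 6, 8, 11, 14, 17, 19, so it is a leap year (13 months).

yes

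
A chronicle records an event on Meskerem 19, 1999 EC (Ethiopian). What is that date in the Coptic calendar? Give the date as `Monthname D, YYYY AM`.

Both dates share Julian Day Number 2454008; in the Coptic calendar that is 19 Thout 1723 AM.

Thout 19, 1723 AM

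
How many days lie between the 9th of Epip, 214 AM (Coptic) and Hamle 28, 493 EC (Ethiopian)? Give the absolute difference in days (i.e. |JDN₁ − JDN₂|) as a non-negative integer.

1115

JDN of the first date = 1903136.
JDN of the second date = 1904251.
|1904251 − 1903136| = 1115.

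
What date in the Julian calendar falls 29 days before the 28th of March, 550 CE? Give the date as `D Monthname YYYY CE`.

27 February 550 CE

JDN of the 28th of March, 550 CE = 1922032.
1922032 − 29 = 1922003.
JDN 1922003 in the Julian calendar is 27 February 550 CE.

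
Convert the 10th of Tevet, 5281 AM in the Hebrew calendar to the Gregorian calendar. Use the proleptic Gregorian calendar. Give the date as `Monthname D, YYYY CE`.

December 30, 1520 CE

Both dates share Julian Day Number 2276592; in the Gregorian calendar that is 30 December 1520 CE.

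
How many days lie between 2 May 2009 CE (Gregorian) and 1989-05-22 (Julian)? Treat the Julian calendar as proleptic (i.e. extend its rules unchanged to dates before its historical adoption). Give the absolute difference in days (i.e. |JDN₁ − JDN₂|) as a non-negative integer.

First date → JDN 2454954; second date → JDN 2447682.
The interval is |2454954 − 2447682| = 7272 days.

7272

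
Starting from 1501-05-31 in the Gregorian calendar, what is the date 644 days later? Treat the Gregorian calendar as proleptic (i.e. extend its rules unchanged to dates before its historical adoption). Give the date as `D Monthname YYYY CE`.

JDN of 1501-05-31 = 2269439.
2269439 + 644 = 2270083.
JDN 2270083 in the Gregorian calendar is 6 March 1503 CE.

6 March 1503 CE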